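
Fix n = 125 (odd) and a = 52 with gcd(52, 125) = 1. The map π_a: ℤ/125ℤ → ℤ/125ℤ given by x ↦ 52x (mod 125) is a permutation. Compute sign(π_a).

-1

Orbit of 23 under x↦52x: [23, 71, 67, 109, 43, 111, 22]… (length divides ord_125(52)).
The orbit structure of x ↦ 52x mod 125: 4 orbits of sizes [100, 20, 4, 1].
n − c = 125 − 4 = 121; sign = (−1)^121 = -1.
Zolotarev: (52|125) = -1, matching the cycle-count sign.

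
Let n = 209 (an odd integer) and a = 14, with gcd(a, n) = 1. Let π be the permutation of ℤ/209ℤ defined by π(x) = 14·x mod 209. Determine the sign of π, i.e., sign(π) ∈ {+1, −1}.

Start at x=163: 163 → 192 → 180 → 12 → 168 → 53 → 115 → … (one orbit).
Decompose π into cycles: lengths [90, 90, 18, 5, 5, 1] (6 cycles, including the fixed point 0).
209 − 6 = 203 transpositions; sign(π) = (−1)^203 = -1.

-1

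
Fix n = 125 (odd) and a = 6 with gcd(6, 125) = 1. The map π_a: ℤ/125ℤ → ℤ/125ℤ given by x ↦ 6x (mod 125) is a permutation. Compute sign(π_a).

Orbit of 66 under x↦6x: [66, 21, 1, 6, 36, 91, 46]… (length divides ord_125(6)).
13 cycles of lengths [25, 25, 25, 25, 5, 5, 5, 5, 1, 1, 1, 1, 1].
n − c = 125 − 13 = 112; sign = (−1)^112 = +1.

+1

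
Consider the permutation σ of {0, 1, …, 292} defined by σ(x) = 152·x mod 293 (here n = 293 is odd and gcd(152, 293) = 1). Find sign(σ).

+1

Start at x=184: 184 → 133 → 292 → 141 → 43 → 90 → 202 → … (one orbit).
π_152 has 3 disjoint cycles with lengths [146, 146, 1] on {0,…,292}.
n − c = 293 − 3 = 290; sign = (−1)^290 = +1.
Zolotarev: (152|293) = +1, matching the cycle-count sign.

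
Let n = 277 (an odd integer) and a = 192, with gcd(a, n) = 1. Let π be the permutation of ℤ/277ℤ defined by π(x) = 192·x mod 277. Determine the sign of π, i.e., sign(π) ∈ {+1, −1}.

+1

Orbit of 41 under x↦192x: [41, 116, 112, 175, 83, 147, 247]… (length divides ord_277(192)).
3 cycles of lengths [138, 138, 1].
sign(π) = (−1)^{n − #cycles} = (−1)^{277−3} = (−1)^274 = +1.
The Jacobi symbol (192|277) = +1 (Zolotarev) agrees.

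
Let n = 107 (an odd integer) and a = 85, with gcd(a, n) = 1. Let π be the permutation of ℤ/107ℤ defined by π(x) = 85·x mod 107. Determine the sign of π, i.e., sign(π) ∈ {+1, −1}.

Orbit of 16 under x↦85x: [16, 76, 40, 83, 100, 47, 36]… (length divides ord_107(85)).
Decompose π into cycles: lengths [53, 53, 1] (3 cycles, including the fixed point 0).
3 cycles on 107: each ℓ→(−1)^(ℓ−1), product (−1)^104 = +1.
Check: (85/107) = +1 by Zolotarev.

+1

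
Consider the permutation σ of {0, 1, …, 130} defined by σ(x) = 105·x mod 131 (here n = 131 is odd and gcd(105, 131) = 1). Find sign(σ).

+1

Orbit of 75 under x↦105x: [75, 15, 3, 53, 63, 65, 13]… (length divides ord_131(105)).
3 cycles of lengths [65, 65, 1].
131 − 3 = 128 transpositions; sign(π) = (−1)^128 = +1.
The Jacobi symbol (105|131) = +1 (Zolotarev) agrees.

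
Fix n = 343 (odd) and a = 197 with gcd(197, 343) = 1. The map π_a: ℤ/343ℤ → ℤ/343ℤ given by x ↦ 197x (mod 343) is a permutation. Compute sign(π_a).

+1

Start at x=99: 99 → 295 → 148 → 1 → 197 → 50 → 246 → 99 (one orbit).
Cycle lengths of π_197 on ℤ/343ℤ: [7, 7, 7, 7, 7, 7, 7, 7, 7, 7, 7, 7, 7, 7, 7, 7, 7, 7, 7, 7, 7, 7, 7, 7, 7, 7, 7, 7, 7, 7, 7, 7, 7, 7, 7, 7, 7, 7, 7, 7, 7, 7, 1, 1, 1, 1, 1, 1, 1, 1, 1, 1, 1, 1, 1, 1, 1, 1, 1, 1, 1, 1, 1, 1, 1, 1, 1, 1, 1, 1, 1, 1, 1, 1, 1, 1, 1, 1, 1, 1, 1, 1, 1, 1, 1, 1, 1, 1, 1, 1, 1]; 91 cycles in total.
91 cycles on 343: each ℓ→(−1)^(ℓ−1), product (−1)^252 = +1.
Via Zolotarev, sign(π_{197}) = (197|343) = +1.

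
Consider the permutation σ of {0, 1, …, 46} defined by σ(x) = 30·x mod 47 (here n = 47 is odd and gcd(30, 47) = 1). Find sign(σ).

Orbit of 29 under x↦30x: [29, 24, 15, 27, 11, 1, 30]… (length divides ord_47(30)).
π_30 has 2 disjoint cycles with lengths [46, 1] on {0,…,46}.
47 − 2 = 45 transpositions; sign(π) = (−1)^45 = -1.
The Jacobi symbol (30|47) = -1 (Zolotarev) agrees.

-1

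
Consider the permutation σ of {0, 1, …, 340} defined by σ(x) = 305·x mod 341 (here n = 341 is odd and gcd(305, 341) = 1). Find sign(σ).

+1

Orbit of 123 under x↦305x: [123, 5, 161, 1, 305, 273, 61]… (length divides ord_341(305)).
Cycle type of π: 30×10 + 10 + 6×5 + 1; total 17 cycles.
With 17 cycles on 341 points, sign = (−1)^{341−17} = +1.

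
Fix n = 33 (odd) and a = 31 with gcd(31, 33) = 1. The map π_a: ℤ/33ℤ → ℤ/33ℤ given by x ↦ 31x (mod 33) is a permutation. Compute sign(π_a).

Start at x=4: 4 → 25 → 16 → 1 → 31 → 4 (one orbit).
Cycle lengths of π_31 on ℤ/33ℤ: [5, 5, 5, 5, 5, 5, 1, 1, 1]; 9 cycles in total.
n − c = 33 − 9 = 24; sign = (−1)^24 = +1.
Zolotarev: (31|33) = +1, matching the cycle-count sign.

+1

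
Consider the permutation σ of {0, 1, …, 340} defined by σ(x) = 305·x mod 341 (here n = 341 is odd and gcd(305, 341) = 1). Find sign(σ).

+1

Start at x=216: 216 → 67 → 316 → 218 → 336 → 180 → 340 → … (one orbit).
Decompose π into cycles: lengths [30, 30, 30, 30, 30, 30, 30, 30, 30, 30, 10, 6, 6, 6, 6, 6, 1] (17 cycles, including the fixed point 0).
17 cycles on 341: each ℓ→(−1)^(ℓ−1), product (−1)^324 = +1.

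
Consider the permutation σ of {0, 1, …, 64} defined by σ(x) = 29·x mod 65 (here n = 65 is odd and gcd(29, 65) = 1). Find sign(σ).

+1

Trace 29: π^k(29) = [29, 61, 14, 16, 9, 1] for k=0..5.
15 cycles of lengths [6, 6, 6, 6, 6, 6, 6, 6, 3, 3, 3, 3, 2, 2, 1].
Σ(ℓ_i−1) = 65−15 = 50; sign = (−1)^50 = +1.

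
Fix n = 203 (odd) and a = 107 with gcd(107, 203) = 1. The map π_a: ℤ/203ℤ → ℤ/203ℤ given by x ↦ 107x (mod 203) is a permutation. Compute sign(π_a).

+1

Orbit of 1 under x↦107x: [1, 107, 81, 141, 65, 53, 190]… (length divides ord_203(107)).
π_107 has 15 disjoint cycles with lengths [21, 21, 21, 21, 21, 21, 21, 21, 7, 7, 7, 7, 3, 3, 1] on {0,…,202}.
sign(π) = (−1)^{n − #cycles} = (−1)^{203−15} = (−1)^188 = +1.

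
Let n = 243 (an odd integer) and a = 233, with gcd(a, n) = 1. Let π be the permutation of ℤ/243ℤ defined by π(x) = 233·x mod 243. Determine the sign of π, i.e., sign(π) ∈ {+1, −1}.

-1

Orbit of 188 under x↦233x: [188, 64, 89, 82, 152, 181, 134]… (length divides ord_243(233)).
Cycle type of π: 54×3 + 18×3 + 6×3 + 2×4 + 1; total 14 cycles.
Σ(ℓ_i−1) = 243−14 = 229; sign = (−1)^229 = -1.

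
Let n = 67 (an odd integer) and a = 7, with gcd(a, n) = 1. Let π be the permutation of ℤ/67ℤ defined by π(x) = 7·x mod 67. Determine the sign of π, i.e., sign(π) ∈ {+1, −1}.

Start at x=63: 63 → 39 → 5 → 35 → 44 → 40 → 12 → … (one orbit).
π_7 has 2 disjoint cycles with lengths [66, 1] on {0,…,66}.
67 − 2 = 65 transpositions; sign(π) = (−1)^65 = -1.
Check: (7/67) = -1 by Zolotarev.

-1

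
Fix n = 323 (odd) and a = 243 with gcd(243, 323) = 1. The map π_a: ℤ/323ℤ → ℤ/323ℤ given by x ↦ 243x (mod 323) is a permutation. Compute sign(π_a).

+1

Trace 279: π^k(279) = [279, 290, 56, 42, 193, 64, 48] for k=0..6.
Cycle lengths of π_243 on ℤ/323ℤ: [144, 144, 18, 16, 1]; 5 cycles in total.
n − c = 323 − 5 = 318; sign = (−1)^318 = +1.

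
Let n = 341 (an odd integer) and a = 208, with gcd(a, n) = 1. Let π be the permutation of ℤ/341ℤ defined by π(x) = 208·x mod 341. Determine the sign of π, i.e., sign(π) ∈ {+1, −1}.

Start at x=78: 78 → 197 → 56 → 54 → 320 → 65 → 221 → … (one orbit).
The orbit structure of x ↦ 208x mod 341: 17 orbits of sizes [30, 30, 30, 30, 30, 30, 30, 30, 30, 30, 30, 2, 2, 2, 2, 2, 1].
With 17 cycles on 341 points, sign = (−1)^{341−17} = +1.
Zolotarev: (208|341) = +1, matching the cycle-count sign.

+1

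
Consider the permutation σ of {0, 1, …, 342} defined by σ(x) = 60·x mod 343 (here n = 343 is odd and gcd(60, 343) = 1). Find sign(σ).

Trace 64: π^k(64) = [64, 67, 247, 71, 144, 65, 127] for k=0..6.
Cycle lengths of π_60 on ℤ/343ℤ: [147, 147, 21, 21, 3, 3, 1]; 7 cycles in total.
With 7 cycles on 343 points, sign = (−1)^{343−7} = +1.
Check: (60/343) = +1 by Zolotarev.

+1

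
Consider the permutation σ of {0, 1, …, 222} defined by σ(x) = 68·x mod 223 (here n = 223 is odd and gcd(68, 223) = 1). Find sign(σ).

Start at x=32: 32 → 169 → 119 → 64 → 115 → 15 → 128 → … (one orbit).
Cycle lengths of π_68 on ℤ/223ℤ: [37, 37, 37, 37, 37, 37, 1]; 7 cycles in total.
sign(π) = (−1)^{n − #cycles} = (−1)^{223−7} = (−1)^216 = +1.

+1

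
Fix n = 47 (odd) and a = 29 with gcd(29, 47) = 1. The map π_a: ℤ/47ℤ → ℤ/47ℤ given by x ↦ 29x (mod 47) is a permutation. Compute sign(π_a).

Trace 39: π^k(39) = [39, 3, 40, 32, 35, 28, 13] for k=0..6.
Cycle type of π: 46 + 1; total 2 cycles.
With 2 cycles on 47 points, sign = (−1)^{47−2} = -1.
(29|47)_J = -1 (Zolotarev's lemma cross-check).

-1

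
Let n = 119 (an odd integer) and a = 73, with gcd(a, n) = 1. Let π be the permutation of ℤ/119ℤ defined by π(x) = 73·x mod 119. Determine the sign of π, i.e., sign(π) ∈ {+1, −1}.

Trace 30: π^k(30) = [30, 48, 53, 61, 50, 80, 9] for k=0..6.
π_73 has 5 disjoint cycles with lengths [48, 48, 16, 6, 1] on {0,…,118}.
sign(π) = (−1)^{n − #cycles} = (−1)^{119−5} = (−1)^114 = +1.
Zolotarev: (73|119) = +1, matching the cycle-count sign.

+1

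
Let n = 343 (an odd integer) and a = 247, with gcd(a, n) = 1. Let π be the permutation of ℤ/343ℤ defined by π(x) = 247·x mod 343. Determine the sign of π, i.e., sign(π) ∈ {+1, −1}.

Trace 72: π^k(72) = [72, 291, 190, 282, 25, 1, 247] for k=0..6.
7 cycles of lengths [147, 147, 21, 21, 3, 3, 1].
n − c = 343 − 7 = 336; sign = (−1)^336 = +1.
Check: (247/343) = +1 by Zolotarev.

+1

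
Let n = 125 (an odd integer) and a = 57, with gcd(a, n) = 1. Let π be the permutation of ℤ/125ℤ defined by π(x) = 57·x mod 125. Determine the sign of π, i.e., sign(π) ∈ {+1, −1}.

-1

Orbit of 68 under x↦57x: [68, 1, 57, 124]… (length divides ord_125(57)).
Decompose π into cycles: lengths [4, 4, 4, 4, 4, 4, 4, 4, 4, 4, 4, 4, 4, 4, 4, 4, 4, 4, 4, 4, 4, 4, 4, 4, 4, 4, 4, 4, 4, 4, 4, 1] (32 cycles, including the fixed point 0).
125 − 32 = 93 transpositions; sign(π) = (−1)^93 = -1.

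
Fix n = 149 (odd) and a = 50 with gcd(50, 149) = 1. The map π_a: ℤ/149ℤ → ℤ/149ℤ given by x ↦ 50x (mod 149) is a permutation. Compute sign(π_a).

Orbit of 64 under x↦50x: [64, 71, 123, 41, 113, 137, 145]… (length divides ord_149(50)).
Decompose π into cycles: lengths [148, 1] (2 cycles, including the fixed point 0).
2 cycles on 149: each ℓ→(−1)^(ℓ−1), product (−1)^147 = -1.
(50|149)_J = -1 (Zolotarev's lemma cross-check).

-1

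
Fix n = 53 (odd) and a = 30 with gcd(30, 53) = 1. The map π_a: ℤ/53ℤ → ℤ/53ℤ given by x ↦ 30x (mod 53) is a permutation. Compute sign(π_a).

Orbit of 30 under x↦30x: [30, 52, 23, 1]… (length divides ord_53(30)).
Decompose π into cycles: lengths [4, 4, 4, 4, 4, 4, 4, 4, 4, 4, 4, 4, 4, 1] (14 cycles, including the fixed point 0).
With 14 cycles on 53 points, sign = (−1)^{53−14} = -1.

-1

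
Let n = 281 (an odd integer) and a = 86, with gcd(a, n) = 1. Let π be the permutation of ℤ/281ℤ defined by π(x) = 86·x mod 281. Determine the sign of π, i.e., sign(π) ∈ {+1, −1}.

Start at x=86: 86 → 90 → 153 → 232 → 1 → 86 (one orbit).
The orbit structure of x ↦ 86x mod 281: 57 orbits of sizes [5, 5, 5, 5, 5, 5, 5, 5, 5, 5, 5, 5, 5, 5, 5, 5, 5, 5, 5, 5, 5, 5, 5, 5, 5, 5, 5, 5, 5, 5, 5, 5, 5, 5, 5, 5, 5, 5, 5, 5, 5, 5, 5, 5, 5, 5, 5, 5, 5, 5, 5, 5, 5, 5, 5, 5, 1].
57 cycles on 281: each ℓ→(−1)^(ℓ−1), product (−1)^224 = +1.

+1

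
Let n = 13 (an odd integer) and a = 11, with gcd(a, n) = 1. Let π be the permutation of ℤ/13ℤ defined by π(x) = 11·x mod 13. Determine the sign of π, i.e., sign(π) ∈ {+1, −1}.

Trace 12: π^k(12) = [12, 2, 9, 8, 10, 6, 1] for k=0..6.
The orbit structure of x ↦ 11x mod 13: 2 orbits of sizes [12, 1].
2 cycles on 13: each ℓ→(−1)^(ℓ−1), product (−1)^11 = -1.
Check: (11/13) = -1 by Zolotarev.

-1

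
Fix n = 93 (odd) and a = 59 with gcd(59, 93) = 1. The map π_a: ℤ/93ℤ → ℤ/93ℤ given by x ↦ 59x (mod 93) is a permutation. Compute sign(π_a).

Start at x=64: 64 → 56 → 49 → 8 → 7 → 41 → 1 → … (one orbit).
Decompose π into cycles: lengths [30, 30, 15, 15, 2, 1] (6 cycles, including the fixed point 0).
With 6 cycles on 93 points, sign = (−1)^{93−6} = -1.

-1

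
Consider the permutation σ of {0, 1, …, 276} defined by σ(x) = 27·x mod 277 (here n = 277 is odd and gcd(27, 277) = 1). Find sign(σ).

Orbit of 30 under x↦27x: [30, 256, 264, 203, 218, 69, 201]… (length divides ord_277(27)).
The orbit structure of x ↦ 27x mod 277: 13 orbits of sizes [23, 23, 23, 23, 23, 23, 23, 23, 23, 23, 23, 23, 1].
n − c = 277 − 13 = 264; sign = (−1)^264 = +1.

+1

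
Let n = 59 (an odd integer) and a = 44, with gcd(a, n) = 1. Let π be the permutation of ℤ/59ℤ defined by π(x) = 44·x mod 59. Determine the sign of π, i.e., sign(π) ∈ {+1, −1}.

Orbit of 3 under x↦44x: [3, 14, 26, 23, 9, 42, 19]… (length divides ord_59(44)).
The orbit structure of x ↦ 44x mod 59: 2 orbits of sizes [58, 1].
n − c = 59 − 2 = 57; sign = (−1)^57 = -1.
Zolotarev: (44|59) = -1, matching the cycle-count sign.

-1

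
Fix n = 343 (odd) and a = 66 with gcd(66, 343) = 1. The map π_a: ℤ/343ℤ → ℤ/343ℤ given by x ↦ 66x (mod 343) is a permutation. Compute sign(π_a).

-1

Trace 319: π^k(319) = [319, 131, 71, 227, 233, 286, 11] for k=0..6.
Decompose π into cycles: lengths [294, 42, 6, 1] (4 cycles, including the fixed point 0).
343 − 4 = 339 transpositions; sign(π) = (−1)^339 = -1.
Via Zolotarev, sign(π_{66}) = (66|343) = -1.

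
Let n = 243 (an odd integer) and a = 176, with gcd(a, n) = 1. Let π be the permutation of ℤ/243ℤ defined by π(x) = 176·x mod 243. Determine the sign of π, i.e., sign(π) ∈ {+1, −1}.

Start at x=88: 88 → 179 → 157 → 173 → 73 → 212 → 133 → … (one orbit).
Decompose π into cycles: lengths [162, 54, 18, 6, 2, 1] (6 cycles, including the fixed point 0).
Σ(ℓ_i−1) = 243−6 = 237; sign = (−1)^237 = -1.
(176|243)_J = -1 (Zolotarev's lemma cross-check).

-1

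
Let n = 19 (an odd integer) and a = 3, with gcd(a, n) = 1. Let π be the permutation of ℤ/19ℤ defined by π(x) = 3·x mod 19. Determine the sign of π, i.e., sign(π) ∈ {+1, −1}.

Trace 16: π^k(16) = [16, 10, 11, 14, 4, 12, 17] for k=0..6.
2 cycles of lengths [18, 1].
Σ(ℓ_i−1) = 19−2 = 17; sign = (−1)^17 = -1.
Via Zolotarev, sign(π_{3}) = (3|19) = -1.

-1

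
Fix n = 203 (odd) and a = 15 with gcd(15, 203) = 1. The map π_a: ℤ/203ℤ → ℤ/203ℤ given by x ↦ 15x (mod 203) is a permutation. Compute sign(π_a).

Start at x=36: 36 → 134 → 183 → 106 → 169 → 99 → 64 → … (one orbit).
Decompose π into cycles: lengths [28, 28, 28, 28, 28, 28, 28, 1, 1, 1, 1, 1, 1, 1] (14 cycles, including the fixed point 0).
203 − 14 = 189 transpositions; sign(π) = (−1)^189 = -1.

-1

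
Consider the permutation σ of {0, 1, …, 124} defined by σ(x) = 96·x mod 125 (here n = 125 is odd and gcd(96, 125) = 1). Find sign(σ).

Orbit of 51 under x↦96x: [51, 21, 16, 36, 81, 26, 121]… (length divides ord_125(96)).
The orbit structure of x ↦ 96x mod 125: 13 orbits of sizes [25, 25, 25, 25, 5, 5, 5, 5, 1, 1, 1, 1, 1].
With 13 cycles on 125 points, sign = (−1)^{125−13} = +1.

+1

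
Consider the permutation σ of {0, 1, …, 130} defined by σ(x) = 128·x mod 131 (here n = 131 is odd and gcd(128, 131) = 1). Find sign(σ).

Start at x=84: 84 → 10 → 101 → 90 → 123 → 24 → 59 → … (one orbit).
Cycle type of π: 130 + 1; total 2 cycles.
With 2 cycles on 131 points, sign = (−1)^{131−2} = -1.

-1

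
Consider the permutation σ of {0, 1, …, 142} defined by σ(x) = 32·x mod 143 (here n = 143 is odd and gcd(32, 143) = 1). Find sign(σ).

+1

Start at x=23: 23 → 21 → 100 → 54 → 12 → 98 → 133 → … (one orbit).
Decompose π into cycles: lengths [12, 12, 12, 12, 12, 12, 12, 12, 12, 12, 12, 2, 2, 2, 2, 2, 1] (17 cycles, including the fixed point 0).
Σ(ℓ_i−1) = 143−17 = 126; sign = (−1)^126 = +1.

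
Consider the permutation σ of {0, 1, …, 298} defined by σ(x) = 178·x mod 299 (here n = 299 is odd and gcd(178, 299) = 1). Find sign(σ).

-1

Start at x=146: 146 → 274 → 35 → 250 → 248 → 191 → 211 → … (one orbit).
Cycle type of π: 66×4 + 22 + 3×4 + 1; total 10 cycles.
n − c = 299 − 10 = 289; sign = (−1)^289 = -1.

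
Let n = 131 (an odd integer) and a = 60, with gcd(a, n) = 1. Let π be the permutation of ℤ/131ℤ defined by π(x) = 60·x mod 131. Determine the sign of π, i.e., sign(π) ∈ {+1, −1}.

Start at x=1: 1 → 60 → 63 → 112 → 39 → 113 → 99 → … (one orbit).
11 cycles of lengths [13, 13, 13, 13, 13, 13, 13, 13, 13, 13, 1].
sign(π) = (−1)^{n − #cycles} = (−1)^{131−11} = (−1)^120 = +1.
The Jacobi symbol (60|131) = +1 (Zolotarev) agrees.

+1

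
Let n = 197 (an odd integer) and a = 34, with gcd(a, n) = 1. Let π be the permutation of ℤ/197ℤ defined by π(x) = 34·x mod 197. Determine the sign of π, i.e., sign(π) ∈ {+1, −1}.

Trace 100: π^k(100) = [100, 51, 158, 53, 29, 1, 34] for k=0..6.
5 cycles of lengths [49, 49, 49, 49, 1].
With 5 cycles on 197 points, sign = (−1)^{197−5} = +1.
Check: (34/197) = +1 by Zolotarev.

+1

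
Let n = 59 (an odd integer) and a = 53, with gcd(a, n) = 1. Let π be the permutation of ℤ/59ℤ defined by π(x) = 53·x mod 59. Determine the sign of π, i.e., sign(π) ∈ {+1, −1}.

Start at x=5: 5 → 29 → 3 → 41 → 49 → 1 → 53 → … (one orbit).
π_53 has 3 disjoint cycles with lengths [29, 29, 1] on {0,…,58}.
sign(π) = (−1)^{n − #cycles} = (−1)^{59−3} = (−1)^56 = +1.

+1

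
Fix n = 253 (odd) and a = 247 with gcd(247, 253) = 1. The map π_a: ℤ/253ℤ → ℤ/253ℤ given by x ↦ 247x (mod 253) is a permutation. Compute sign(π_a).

Trace 202: π^k(202) = [202, 53, 188, 137, 190, 125, 9] for k=0..6.
Decompose π into cycles: lengths [110, 110, 22, 5, 5, 1] (6 cycles, including the fixed point 0).
Σ(ℓ_i−1) = 253−6 = 247; sign = (−1)^247 = -1.
Check: (247/253) = -1 by Zolotarev.

-1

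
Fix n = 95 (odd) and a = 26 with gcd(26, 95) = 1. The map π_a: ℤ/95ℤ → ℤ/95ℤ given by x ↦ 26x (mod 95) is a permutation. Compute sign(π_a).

+1

Start at x=26: 26 → 11 → 1 → 26 (one orbit).
Cycle lengths of π_26 on ℤ/95ℤ: [3, 3, 3, 3, 3, 3, 3, 3, 3, 3, 3, 3, 3, 3, 3, 3, 3, 3, 3, 3, 3, 3, 3, 3, 3, 3, 3, 3, 3, 3, 1, 1, 1, 1, 1]; 35 cycles in total.
n − c = 95 − 35 = 60; sign = (−1)^60 = +1.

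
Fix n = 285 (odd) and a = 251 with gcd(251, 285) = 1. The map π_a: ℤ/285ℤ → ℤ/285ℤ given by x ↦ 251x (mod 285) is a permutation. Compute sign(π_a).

-1

Orbit of 121 under x↦251x: [121, 161, 226, 11, 196, 176, 1]… (length divides ord_285(251)).
The orbit structure of x ↦ 251x mod 285: 30 orbits of sizes [18, 18, 18, 18, 18, 18, 18, 18, 18, 18, 9, 9, 9, 9, 9, 9, 9, 9, 9, 9, 2, 2, 2, 2, 2, 1, 1, 1, 1, 1].
sign(π) = (−1)^{n − #cycles} = (−1)^{285−30} = (−1)^255 = -1.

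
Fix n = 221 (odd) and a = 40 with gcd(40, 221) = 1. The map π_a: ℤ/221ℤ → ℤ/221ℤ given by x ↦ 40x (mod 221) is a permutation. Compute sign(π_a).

-1

Trace 209: π^k(209) = [209, 183, 27, 196, 105, 1, 40] for k=0..6.
Decompose π into cycles: lengths [16, 16, 16, 16, 16, 16, 16, 16, 16, 16, 16, 16, 16, 1, 1, 1, 1, 1, 1, 1, 1, 1, 1, 1, 1, 1] (26 cycles, including the fixed point 0).
With 26 cycles on 221 points, sign = (−1)^{221−26} = -1.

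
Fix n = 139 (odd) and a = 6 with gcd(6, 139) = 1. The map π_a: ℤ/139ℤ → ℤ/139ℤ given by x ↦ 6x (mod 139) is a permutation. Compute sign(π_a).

Orbit of 63 under x↦6x: [63, 100, 44, 125, 55, 52, 34]… (length divides ord_139(6)).
Cycle type of π: 23×6 + 1; total 7 cycles.
sign(π) = (−1)^{n − #cycles} = (−1)^{139−7} = (−1)^132 = +1.
(6|139)_J = +1 (Zolotarev's lemma cross-check).

+1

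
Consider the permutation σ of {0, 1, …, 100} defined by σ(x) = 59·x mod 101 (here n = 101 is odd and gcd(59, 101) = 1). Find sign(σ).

-1

Orbit of 62 under x↦59x: [62, 22, 86, 24, 2, 17, 94]… (length divides ord_101(59)).
Decompose π into cycles: lengths [100, 1] (2 cycles, including the fixed point 0).
n − c = 101 − 2 = 99; sign = (−1)^99 = -1.
Via Zolotarev, sign(π_{59}) = (59|101) = -1.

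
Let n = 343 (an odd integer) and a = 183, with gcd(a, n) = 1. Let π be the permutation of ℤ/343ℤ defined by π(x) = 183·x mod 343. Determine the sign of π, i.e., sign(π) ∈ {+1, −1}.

Orbit of 120 under x↦183x: [120, 8, 92, 29, 162, 148, 330]… (length divides ord_343(183)).
Cycle type of π: 49×6 + 7×6 + 1×7; total 19 cycles.
343 − 19 = 324 transpositions; sign(π) = (−1)^324 = +1.
Via Zolotarev, sign(π_{183}) = (183|343) = +1.

+1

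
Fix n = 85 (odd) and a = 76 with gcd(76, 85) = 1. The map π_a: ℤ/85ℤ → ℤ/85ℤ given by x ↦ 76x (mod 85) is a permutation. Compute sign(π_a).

Start at x=21: 21 → 66 → 1 → 76 → 81 → 36 → 16 → … (one orbit).
Decompose π into cycles: lengths [8, 8, 8, 8, 8, 8, 8, 8, 8, 8, 1, 1, 1, 1, 1] (15 cycles, including the fixed point 0).
n − c = 85 − 15 = 70; sign = (−1)^70 = +1.

+1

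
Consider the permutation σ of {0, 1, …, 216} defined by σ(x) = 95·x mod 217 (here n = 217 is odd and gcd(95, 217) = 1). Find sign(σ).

+1

Start at x=64: 64 → 4 → 163 → 78 → 32 → 2 → 190 → … (one orbit).
The orbit structure of x ↦ 95x mod 217: 21 orbits of sizes [15, 15, 15, 15, 15, 15, 15, 15, 15, 15, 15, 15, 5, 5, 5, 5, 5, 5, 3, 3, 1].
21 cycles on 217: each ℓ→(−1)^(ℓ−1), product (−1)^196 = +1.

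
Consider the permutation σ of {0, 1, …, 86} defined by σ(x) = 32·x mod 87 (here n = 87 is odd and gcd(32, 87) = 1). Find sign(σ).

+1

Orbit of 52 under x↦32x: [52, 11, 4, 41, 7, 50, 34]… (length divides ord_87(32)).
Cycle lengths of π_32 on ℤ/87ℤ: [28, 28, 28, 2, 1]; 5 cycles in total.
sign(π) = (−1)^{n − #cycles} = (−1)^{87−5} = (−1)^82 = +1.
Check: (32/87) = +1 by Zolotarev.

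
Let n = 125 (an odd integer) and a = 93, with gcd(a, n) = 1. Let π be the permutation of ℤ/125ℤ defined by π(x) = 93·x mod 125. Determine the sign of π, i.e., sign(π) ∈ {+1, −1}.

-1

Trace 76: π^k(76) = [76, 68, 74, 7, 26, 43, 124] for k=0..6.
The orbit structure of x ↦ 93x mod 125: 12 orbits of sizes [20, 20, 20, 20, 20, 4, 4, 4, 4, 4, 4, 1].
n − c = 125 − 12 = 113; sign = (−1)^113 = -1.
Via Zolotarev, sign(π_{93}) = (93|125) = -1.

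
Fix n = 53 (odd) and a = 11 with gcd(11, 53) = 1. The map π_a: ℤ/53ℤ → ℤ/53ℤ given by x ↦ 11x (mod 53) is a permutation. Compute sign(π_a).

+1

Trace 29: π^k(29) = [29, 1, 11, 15, 6, 13, 37] for k=0..6.
3 cycles of lengths [26, 26, 1].
Σ(ℓ_i−1) = 53−3 = 50; sign = (−1)^50 = +1.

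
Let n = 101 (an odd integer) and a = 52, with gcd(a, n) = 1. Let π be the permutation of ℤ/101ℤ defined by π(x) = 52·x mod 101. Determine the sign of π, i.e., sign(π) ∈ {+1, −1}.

+1

Start at x=25: 25 → 88 → 31 → 97 → 95 → 92 → 37 → … (one orbit).
Cycle lengths of π_52 on ℤ/101ℤ: [25, 25, 25, 25, 1]; 5 cycles in total.
With 5 cycles on 101 points, sign = (−1)^{101−5} = +1.
(52|101)_J = +1 (Zolotarev's lemma cross-check).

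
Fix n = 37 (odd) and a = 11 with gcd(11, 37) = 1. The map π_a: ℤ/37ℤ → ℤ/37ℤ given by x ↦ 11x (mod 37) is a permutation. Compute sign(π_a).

Trace 26: π^k(26) = [26, 27, 1, 11, 10, 36] for k=0..5.
π_11 has 7 disjoint cycles with lengths [6, 6, 6, 6, 6, 6, 1] on {0,…,36}.
Σ(ℓ_i−1) = 37−7 = 30; sign = (−1)^30 = +1.
Via Zolotarev, sign(π_{11}) = (11|37) = +1.

+1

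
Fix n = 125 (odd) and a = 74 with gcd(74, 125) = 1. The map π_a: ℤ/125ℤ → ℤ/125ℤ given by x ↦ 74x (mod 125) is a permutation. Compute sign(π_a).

Trace 101: π^k(101) = [101, 99, 76, 124, 51, 24, 26] for k=0..6.
Decompose π into cycles: lengths [10, 10, 10, 10, 10, 10, 10, 10, 10, 10, 2, 2, 2, 2, 2, 2, 2, 2, 2, 2, 2, 2, 1] (23 cycles, including the fixed point 0).
With 23 cycles on 125 points, sign = (−1)^{125−23} = +1.
Via Zolotarev, sign(π_{74}) = (74|125) = +1.

+1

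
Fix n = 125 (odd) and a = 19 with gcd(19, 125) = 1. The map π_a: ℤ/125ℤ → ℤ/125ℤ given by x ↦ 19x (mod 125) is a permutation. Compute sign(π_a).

Trace 116: π^k(116) = [116, 79, 1, 19, 111, 109, 71] for k=0..6.
Cycle type of π: 50×2 + 10×2 + 2×2 + 1; total 7 cycles.
With 7 cycles on 125 points, sign = (−1)^{125−7} = +1.

+1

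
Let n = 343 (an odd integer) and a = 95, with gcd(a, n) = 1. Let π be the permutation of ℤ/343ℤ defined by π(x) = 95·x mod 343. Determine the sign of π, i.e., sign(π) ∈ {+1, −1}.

+1

Orbit of 197 under x↦95x: [197, 193, 156, 71, 228, 51, 43]… (length divides ord_343(95)).
The orbit structure of x ↦ 95x mod 343: 7 orbits of sizes [147, 147, 21, 21, 3, 3, 1].
n − c = 343 − 7 = 336; sign = (−1)^336 = +1.
The Jacobi symbol (95|343) = +1 (Zolotarev) agrees.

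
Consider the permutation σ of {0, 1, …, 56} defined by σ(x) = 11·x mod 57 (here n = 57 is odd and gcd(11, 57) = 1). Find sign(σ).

-1

Trace 49: π^k(49) = [49, 26, 1, 11, 7, 20] for k=0..5.
The orbit structure of x ↦ 11x mod 57: 14 orbits of sizes [6, 6, 6, 6, 6, 6, 3, 3, 3, 3, 3, 3, 2, 1].
Σ(ℓ_i−1) = 57−14 = 43; sign = (−1)^43 = -1.
Zolotarev: (11|57) = -1, matching the cycle-count sign.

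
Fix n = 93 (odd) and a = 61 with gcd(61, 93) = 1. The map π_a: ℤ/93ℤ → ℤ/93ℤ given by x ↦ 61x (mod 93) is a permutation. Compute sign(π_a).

Orbit of 1 under x↦61x: [1, 61]… (length divides ord_93(61)).
Decompose π into cycles: lengths [2, 2, 2, 2, 2, 2, 2, 2, 2, 2, 2, 2, 2, 2, 2, 2, 2, 2, 2, 2, 2, 2, 2, 2, 2, 2, 2, 2, 2, 2, 2, 2, 2, 2, 2, 2, 2, 2, 2, 2, 2, 2, 2, 2, 2, 1, 1, 1] (48 cycles, including the fixed point 0).
48 cycles on 93: each ℓ→(−1)^(ℓ−1), product (−1)^45 = -1.

-1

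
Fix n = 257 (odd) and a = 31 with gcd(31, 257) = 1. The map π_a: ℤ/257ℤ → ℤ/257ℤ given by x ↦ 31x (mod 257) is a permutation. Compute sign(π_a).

Orbit of 11 under x↦31x: [11, 84, 34, 26, 35, 57, 225]… (length divides ord_257(31)).
Cycle type of π: 128×2 + 1; total 3 cycles.
Σ(ℓ_i−1) = 257−3 = 254; sign = (−1)^254 = +1.
The Jacobi symbol (31|257) = +1 (Zolotarev) agrees.

+1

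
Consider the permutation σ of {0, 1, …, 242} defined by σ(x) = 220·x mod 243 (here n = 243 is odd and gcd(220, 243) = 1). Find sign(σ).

Trace 199: π^k(199) = [199, 40, 52, 19, 49, 88, 163] for k=0..6.
Decompose π into cycles: lengths [81, 81, 27, 27, 9, 9, 3, 3, 1, 1, 1] (11 cycles, including the fixed point 0).
With 11 cycles on 243 points, sign = (−1)^{243−11} = +1.
(220|243)_J = +1 (Zolotarev's lemma cross-check).

+1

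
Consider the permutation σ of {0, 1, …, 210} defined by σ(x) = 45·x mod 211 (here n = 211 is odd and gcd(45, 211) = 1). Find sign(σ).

+1

Orbit of 51 under x↦45x: [51, 185, 96, 100, 69, 151, 43]… (length divides ord_211(45)).
Cycle type of π: 105×2 + 1; total 3 cycles.
Σ(ℓ_i−1) = 211−3 = 208; sign = (−1)^208 = +1.
(45|211)_J = +1 (Zolotarev's lemma cross-check).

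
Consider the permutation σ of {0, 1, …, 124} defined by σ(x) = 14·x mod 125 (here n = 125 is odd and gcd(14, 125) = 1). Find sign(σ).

Start at x=61: 61 → 104 → 81 → 9 → 1 → 14 → 71 → … (one orbit).
7 cycles of lengths [50, 50, 10, 10, 2, 2, 1].
n − c = 125 − 7 = 118; sign = (−1)^118 = +1.
(14|125)_J = +1 (Zolotarev's lemma cross-check).

+1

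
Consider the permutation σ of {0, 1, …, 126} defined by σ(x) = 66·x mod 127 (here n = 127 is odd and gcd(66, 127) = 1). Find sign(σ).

Orbit of 123 under x↦66x: [123, 117, 102, 1, 66, 38, 95]… (length divides ord_127(66)).
4 cycles of lengths [42, 42, 42, 1].
sign(π) = (−1)^{n − #cycles} = (−1)^{127−4} = (−1)^123 = -1.

-1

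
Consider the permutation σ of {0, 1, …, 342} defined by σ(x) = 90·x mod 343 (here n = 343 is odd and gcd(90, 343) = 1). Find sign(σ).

-1

Orbit of 190 under x↦90x: [190, 293, 302, 83, 267, 20, 85]… (length divides ord_343(90)).
Decompose π into cycles: lengths [98, 98, 98, 14, 14, 14, 2, 2, 2, 1] (10 cycles, including the fixed point 0).
With 10 cycles on 343 points, sign = (−1)^{343−10} = -1.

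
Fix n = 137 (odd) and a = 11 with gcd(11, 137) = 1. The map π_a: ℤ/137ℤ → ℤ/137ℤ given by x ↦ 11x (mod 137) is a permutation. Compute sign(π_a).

Start at x=25: 25 → 1 → 11 → 121 → 98 → 119 → 76 → … (one orbit).
The orbit structure of x ↦ 11x mod 137: 3 orbits of sizes [68, 68, 1].
3 cycles on 137: each ℓ→(−1)^(ℓ−1), product (−1)^134 = +1.
Check: (11/137) = +1 by Zolotarev.

+1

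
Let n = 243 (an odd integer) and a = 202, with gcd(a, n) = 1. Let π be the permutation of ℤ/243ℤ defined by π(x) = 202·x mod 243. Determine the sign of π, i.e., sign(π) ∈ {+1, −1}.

+1

Trace 187: π^k(187) = [187, 109, 148, 7, 199, 103, 151] for k=0..6.
Decompose π into cycles: lengths [81, 81, 27, 27, 9, 9, 3, 3, 1, 1, 1] (11 cycles, including the fixed point 0).
With 11 cycles on 243 points, sign = (−1)^{243−11} = +1.
The Jacobi symbol (202|243) = +1 (Zolotarev) agrees.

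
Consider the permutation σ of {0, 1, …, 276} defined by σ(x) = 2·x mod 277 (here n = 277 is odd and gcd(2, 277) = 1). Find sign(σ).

Trace 51: π^k(51) = [51, 102, 204, 131, 262, 247, 217] for k=0..6.
4 cycles of lengths [92, 92, 92, 1].
4 cycles on 277: each ℓ→(−1)^(ℓ−1), product (−1)^273 = -1.
Check: (2/277) = -1 by Zolotarev.

-1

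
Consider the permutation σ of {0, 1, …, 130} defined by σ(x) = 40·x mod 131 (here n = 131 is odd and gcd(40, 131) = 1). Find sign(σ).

Trace 32: π^k(32) = [32, 101, 110, 77, 67, 60, 42] for k=0..6.
The orbit structure of x ↦ 40x mod 131: 2 orbits of sizes [130, 1].
2 cycles on 131: each ℓ→(−1)^(ℓ−1), product (−1)^129 = -1.

-1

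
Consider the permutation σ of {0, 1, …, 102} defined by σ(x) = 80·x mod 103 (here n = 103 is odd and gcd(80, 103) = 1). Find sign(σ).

-1

Start at x=39: 39 → 30 → 31 → 8 → 22 → 9 → 102 → … (one orbit).
4 cycles of lengths [34, 34, 34, 1].
sign(π) = (−1)^{n − #cycles} = (−1)^{103−4} = (−1)^99 = -1.
(80|103)_J = -1 (Zolotarev's lemma cross-check).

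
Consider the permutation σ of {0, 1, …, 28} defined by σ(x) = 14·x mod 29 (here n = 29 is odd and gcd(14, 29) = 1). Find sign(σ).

-1

Start at x=26: 26 → 16 → 21 → 4 → 27 → 1 → 14 → … (one orbit).
Decompose π into cycles: lengths [28, 1] (2 cycles, including the fixed point 0).
29 − 2 = 27 transpositions; sign(π) = (−1)^27 = -1.
(14|29)_J = -1 (Zolotarev's lemma cross-check).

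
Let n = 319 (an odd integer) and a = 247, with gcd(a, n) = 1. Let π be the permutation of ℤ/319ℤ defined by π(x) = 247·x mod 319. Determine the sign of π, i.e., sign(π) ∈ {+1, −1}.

Trace 247: π^k(247) = [247, 80, 301, 20, 155, 5, 278] for k=0..6.
Cycle lengths of π_247 on ℤ/319ℤ: [140, 140, 28, 5, 5, 1]; 6 cycles in total.
With 6 cycles on 319 points, sign = (−1)^{319−6} = -1.
(247|319)_J = -1 (Zolotarev's lemma cross-check).

-1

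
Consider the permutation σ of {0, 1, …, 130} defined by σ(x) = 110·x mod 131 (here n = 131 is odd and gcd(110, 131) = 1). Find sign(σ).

Trace 121: π^k(121) = [121, 79, 44, 124, 16, 57, 113] for k=0..6.
The orbit structure of x ↦ 110x mod 131: 2 orbits of sizes [130, 1].
Σ(ℓ_i−1) = 131−2 = 129; sign = (−1)^129 = -1.

-1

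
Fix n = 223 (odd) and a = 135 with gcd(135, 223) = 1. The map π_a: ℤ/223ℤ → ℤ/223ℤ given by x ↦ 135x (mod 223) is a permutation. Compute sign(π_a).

+1

Orbit of 177 under x↦135x: [177, 34, 130, 156, 98, 73, 43]… (length divides ord_223(135)).
Decompose π into cycles: lengths [111, 111, 1] (3 cycles, including the fixed point 0).
223 − 3 = 220 transpositions; sign(π) = (−1)^220 = +1.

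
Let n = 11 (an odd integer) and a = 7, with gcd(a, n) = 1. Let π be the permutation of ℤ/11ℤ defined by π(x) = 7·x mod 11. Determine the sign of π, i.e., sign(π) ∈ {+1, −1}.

-1

Trace 6: π^k(6) = [6, 9, 8, 1, 7, 5, 2] for k=0..6.
2 cycles of lengths [10, 1].
With 2 cycles on 11 points, sign = (−1)^{11−2} = -1.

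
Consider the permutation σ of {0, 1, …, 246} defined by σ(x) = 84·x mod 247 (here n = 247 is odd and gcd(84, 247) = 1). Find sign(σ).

Start at x=50: 50 → 1 → 84 → 140 → 151 → 87 → 145 → … (one orbit).
23 cycles of lengths [12, 12, 12, 12, 12, 12, 12, 12, 12, 12, 12, 12, 12, 12, 12, 12, 12, 12, 12, 6, 6, 6, 1].
sign(π) = (−1)^{n − #cycles} = (−1)^{247−23} = (−1)^224 = +1.
Check: (84/247) = +1 by Zolotarev.

+1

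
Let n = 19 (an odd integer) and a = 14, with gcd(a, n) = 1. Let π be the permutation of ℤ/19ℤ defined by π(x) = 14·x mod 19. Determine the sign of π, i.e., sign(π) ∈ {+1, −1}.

Trace 4: π^k(4) = [4, 18, 5, 13, 11, 2, 9] for k=0..6.
π_14 has 2 disjoint cycles with lengths [18, 1] on {0,…,18}.
n − c = 19 − 2 = 17; sign = (−1)^17 = -1.

-1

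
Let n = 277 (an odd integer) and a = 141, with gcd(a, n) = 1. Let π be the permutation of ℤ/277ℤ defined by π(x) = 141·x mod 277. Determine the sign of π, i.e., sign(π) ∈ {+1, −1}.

Trace 225: π^k(225) = [225, 147, 229, 157, 254, 81, 64] for k=0..6.
Cycle type of π: 138×2 + 1; total 3 cycles.
With 3 cycles on 277 points, sign = (−1)^{277−3} = +1.
The Jacobi symbol (141|277) = +1 (Zolotarev) agrees.

+1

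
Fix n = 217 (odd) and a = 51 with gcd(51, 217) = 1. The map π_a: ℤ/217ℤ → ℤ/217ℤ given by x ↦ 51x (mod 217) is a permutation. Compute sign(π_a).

Start at x=81: 81 → 8 → 191 → 193 → 78 → 72 → 200 → … (one orbit).
π_51 has 17 disjoint cycles with lengths [15, 15, 15, 15, 15, 15, 15, 15, 15, 15, 15, 15, 15, 15, 3, 3, 1] on {0,…,216}.
sign(π) = (−1)^{n − #cycles} = (−1)^{217−17} = (−1)^200 = +1.
(51|217)_J = +1 (Zolotarev's lemma cross-check).

+1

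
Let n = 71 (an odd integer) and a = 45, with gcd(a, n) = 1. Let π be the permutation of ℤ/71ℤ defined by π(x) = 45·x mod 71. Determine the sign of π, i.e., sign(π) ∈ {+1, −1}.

Trace 37: π^k(37) = [37, 32, 20, 48, 30, 1, 45] for k=0..6.
The orbit structure of x ↦ 45x mod 71: 11 orbits of sizes [7, 7, 7, 7, 7, 7, 7, 7, 7, 7, 1].
With 11 cycles on 71 points, sign = (−1)^{71−11} = +1.
Zolotarev: (45|71) = +1, matching the cycle-count sign.

+1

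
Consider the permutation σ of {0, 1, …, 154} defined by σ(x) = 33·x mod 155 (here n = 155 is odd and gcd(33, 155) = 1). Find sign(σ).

Orbit of 126 under x↦33x: [126, 128, 39, 47, 1, 33, 4]… (length divides ord_155(33)).
14 cycles of lengths [20, 20, 20, 20, 20, 20, 5, 5, 5, 5, 5, 5, 4, 1].
155 − 14 = 141 transpositions; sign(π) = (−1)^141 = -1.

-1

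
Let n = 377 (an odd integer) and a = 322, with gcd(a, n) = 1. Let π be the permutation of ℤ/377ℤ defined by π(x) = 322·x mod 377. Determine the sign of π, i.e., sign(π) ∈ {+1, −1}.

-1

Trace 183: π^k(183) = [183, 114, 139, 272, 120, 186, 326] for k=0..6.
The orbit structure of x ↦ 322x mod 377: 8 orbits of sizes [84, 84, 84, 84, 28, 6, 6, 1].
8 cycles on 377: each ℓ→(−1)^(ℓ−1), product (−1)^369 = -1.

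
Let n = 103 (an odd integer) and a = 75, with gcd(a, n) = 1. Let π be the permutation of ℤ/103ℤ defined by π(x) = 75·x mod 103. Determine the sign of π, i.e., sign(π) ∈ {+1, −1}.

Trace 49: π^k(49) = [49, 70, 100, 84, 17, 39, 41] for k=0..6.
π_75 has 2 disjoint cycles with lengths [102, 1] on {0,…,102}.
n − c = 103 − 2 = 101; sign = (−1)^101 = -1.
Via Zolotarev, sign(π_{75}) = (75|103) = -1.

-1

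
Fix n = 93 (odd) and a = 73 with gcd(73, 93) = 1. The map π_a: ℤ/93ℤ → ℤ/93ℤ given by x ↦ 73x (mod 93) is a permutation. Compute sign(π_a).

-1

Start at x=58: 58 → 49 → 43 → 70 → 88 → 7 → 46 → … (one orbit).
π_73 has 6 disjoint cycles with lengths [30, 30, 30, 1, 1, 1] on {0,…,92}.
6 cycles on 93: each ℓ→(−1)^(ℓ−1), product (−1)^87 = -1.
Via Zolotarev, sign(π_{73}) = (73|93) = -1.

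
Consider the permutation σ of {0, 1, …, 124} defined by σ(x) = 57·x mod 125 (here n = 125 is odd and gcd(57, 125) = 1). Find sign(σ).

-1

Start at x=57: 57 → 124 → 68 → 1 → 57 (one orbit).
Cycle lengths of π_57 on ℤ/125ℤ: [4, 4, 4, 4, 4, 4, 4, 4, 4, 4, 4, 4, 4, 4, 4, 4, 4, 4, 4, 4, 4, 4, 4, 4, 4, 4, 4, 4, 4, 4, 4, 1]; 32 cycles in total.
32 cycles on 125: each ℓ→(−1)^(ℓ−1), product (−1)^93 = -1.
The Jacobi symbol (57|125) = -1 (Zolotarev) agrees.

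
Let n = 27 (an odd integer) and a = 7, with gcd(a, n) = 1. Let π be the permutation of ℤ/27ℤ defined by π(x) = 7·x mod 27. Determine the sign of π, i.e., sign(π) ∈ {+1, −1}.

Orbit of 22 under x↦7x: [22, 19, 25, 13, 10, 16, 4]… (length divides ord_27(7)).
π_7 has 7 disjoint cycles with lengths [9, 9, 3, 3, 1, 1, 1] on {0,…,26}.
27 − 7 = 20 transpositions; sign(π) = (−1)^20 = +1.

+1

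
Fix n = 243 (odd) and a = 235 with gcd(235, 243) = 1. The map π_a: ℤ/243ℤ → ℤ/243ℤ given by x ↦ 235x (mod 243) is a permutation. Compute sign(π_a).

Orbit of 28 under x↦235x: [28, 19, 91, 1, 235, 64, 217]… (length divides ord_243(235)).
Decompose π into cycles: lengths [27, 27, 27, 27, 27, 27, 9, 9, 9, 9, 9, 9, 3, 3, 3, 3, 3, 3, 1, 1, 1, 1, 1, 1, 1, 1, 1] (27 cycles, including the fixed point 0).
Σ(ℓ_i−1) = 243−27 = 216; sign = (−1)^216 = +1.

+1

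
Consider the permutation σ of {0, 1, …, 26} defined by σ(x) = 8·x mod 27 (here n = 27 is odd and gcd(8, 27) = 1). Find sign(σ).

Orbit of 1 under x↦8x: [1, 8, 10, 26, 19, 17]… (length divides ord_27(8)).
8 cycles of lengths [6, 6, 6, 2, 2, 2, 2, 1].
8 cycles on 27: each ℓ→(−1)^(ℓ−1), product (−1)^19 = -1.
The Jacobi symbol (8|27) = -1 (Zolotarev) agrees.

-1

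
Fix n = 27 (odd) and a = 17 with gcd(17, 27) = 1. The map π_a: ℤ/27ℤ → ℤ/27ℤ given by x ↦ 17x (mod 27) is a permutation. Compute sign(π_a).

-1

Trace 1: π^k(1) = [1, 17, 19, 26, 10, 8] for k=0..5.
Cycle lengths of π_17 on ℤ/27ℤ: [6, 6, 6, 2, 2, 2, 2, 1]; 8 cycles in total.
27 − 8 = 19 transpositions; sign(π) = (−1)^19 = -1.
(17|27)_J = -1 (Zolotarev's lemma cross-check).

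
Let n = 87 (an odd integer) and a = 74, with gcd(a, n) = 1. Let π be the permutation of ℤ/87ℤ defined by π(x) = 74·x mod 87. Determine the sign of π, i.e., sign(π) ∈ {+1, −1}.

Start at x=20: 20 → 1 → 74 → 82 → 65 → 25 → 23 → … (one orbit).
Cycle type of π: 14×4 + 7×4 + 2 + 1; total 10 cycles.
n − c = 87 − 10 = 77; sign = (−1)^77 = -1.
The Jacobi symbol (74|87) = -1 (Zolotarev) agrees.

-1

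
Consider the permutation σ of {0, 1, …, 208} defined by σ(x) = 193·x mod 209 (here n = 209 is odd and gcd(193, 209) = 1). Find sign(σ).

+1

Orbit of 163 under x↦193x: [163, 109, 137, 107, 169, 13, 1]… (length divides ord_209(193)).
The orbit structure of x ↦ 193x mod 209: 5 orbits of sizes [90, 90, 18, 10, 1].
With 5 cycles on 209 points, sign = (−1)^{209−5} = +1.
(193|209)_J = +1 (Zolotarev's lemma cross-check).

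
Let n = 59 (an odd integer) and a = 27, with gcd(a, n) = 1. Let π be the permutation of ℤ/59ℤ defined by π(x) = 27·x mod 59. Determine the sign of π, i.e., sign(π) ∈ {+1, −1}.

Orbit of 51 under x↦27x: [51, 20, 9, 7, 12, 29, 16]… (length divides ord_59(27)).
π_27 has 3 disjoint cycles with lengths [29, 29, 1] on {0,…,58}.
n − c = 59 − 3 = 56; sign = (−1)^56 = +1.

+1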